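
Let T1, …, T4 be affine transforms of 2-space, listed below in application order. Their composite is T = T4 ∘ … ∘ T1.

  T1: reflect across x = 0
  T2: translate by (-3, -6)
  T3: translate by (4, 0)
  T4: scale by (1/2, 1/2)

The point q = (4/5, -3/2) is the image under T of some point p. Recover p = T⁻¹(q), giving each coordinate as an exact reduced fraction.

T1 = [-1 0 0; 0 1 0; 0 0 1]
T2·T1 = [-1 0 -3; 0 1 -6; 0 0 1]
T3·…·T1 = [-1 0 1; 0 1 -6; 0 0 1]
T4·…·T1 = [-1/2 0 1/2; 0 1/2 -3; 0 0 1]
det M = -1/4; M⁻¹ = [-2 0 1; 0 2 6; 0 0 1]
M⁻¹ · (4/5, -3/2)ᵀ = (-3/5, 3)ᵀ

p = (-3/5, 3)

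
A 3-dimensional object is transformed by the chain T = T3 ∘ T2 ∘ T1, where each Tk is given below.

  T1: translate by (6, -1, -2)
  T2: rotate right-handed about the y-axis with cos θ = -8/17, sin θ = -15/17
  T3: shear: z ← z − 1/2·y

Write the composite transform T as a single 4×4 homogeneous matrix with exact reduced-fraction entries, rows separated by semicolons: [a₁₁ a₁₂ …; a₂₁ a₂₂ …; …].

T = [-8/17 0 -15/17 -18/17; 0 1 0 -1; 15/17 -1/2 -8/17 229/34; 0 0 0 1]

T1 = [1 0 0 6; 0 1 0 -1; 0 0 1 -2; 0 0 0 1]
T2·T1 = [-8/17 0 -15/17 -18/17; 0 1 0 -1; 15/17 0 -8/17 106/17; 0 0 0 1]
T3·…·T1 = [-8/17 0 -15/17 -18/17; 0 1 0 -1; 15/17 -1/2 -8/17 229/34; 0 0 0 1]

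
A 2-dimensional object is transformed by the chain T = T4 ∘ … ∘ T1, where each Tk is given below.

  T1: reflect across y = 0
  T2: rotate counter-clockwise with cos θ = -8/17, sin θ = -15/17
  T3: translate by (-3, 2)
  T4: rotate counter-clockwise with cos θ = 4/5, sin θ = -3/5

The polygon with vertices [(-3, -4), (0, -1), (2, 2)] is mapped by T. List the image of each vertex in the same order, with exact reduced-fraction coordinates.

image vertices: (273/85, 89/85), (-66/85, 212/85), (-328/85, 371/85)

T1 reflect across y = 0: (-3, -4) → (-3, 4); (0, -1) → (0, 1); (2, 2) → (2, -2)
T2 rotate counter-clockwise with cos θ = -8/17, sin θ = -15/17: (-3, 4) → (84/17, 13/17); (0, 1) → (15/17, -8/17); (2, -2) → (-46/17, -14/17)
T3 translate by (-3, 2): (84/17, 13/17) → (33/17, 47/17); (15/17, -8/17) → (-36/17, 26/17); (-46/17, -14/17) → (-97/17, 20/17)
T4 rotate counter-clockwise with cos θ = 4/5, sin θ = -3/5: (33/17, 47/17) → (273/85, 89/85); (-36/17, 26/17) → (-66/85, 212/85); (-97/17, 20/17) → (-328/85, 371/85)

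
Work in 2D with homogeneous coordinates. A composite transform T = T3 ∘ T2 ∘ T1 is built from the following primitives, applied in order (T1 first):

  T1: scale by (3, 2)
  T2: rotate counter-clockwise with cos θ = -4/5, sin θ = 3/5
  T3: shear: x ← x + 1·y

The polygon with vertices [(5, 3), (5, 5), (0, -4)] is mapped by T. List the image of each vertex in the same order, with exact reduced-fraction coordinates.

image vertices: (-57/5, 21/5), (-17, 1), (56/5, 32/5)

T1 scale by (3, 2): (5, 3) → (15, 6); (5, 5) → (15, 10); (0, -4) → (0, -8)
T2 rotate counter-clockwise with cos θ = -4/5, sin θ = 3/5: (15, 6) → (-78/5, 21/5); (15, 10) → (-18, 1); (0, -8) → (24/5, 32/5)
T3 shear: x ← x + 1·y: (-78/5, 21/5) → (-57/5, 21/5); (-18, 1) → (-17, 1); (24/5, 32/5) → (56/5, 32/5)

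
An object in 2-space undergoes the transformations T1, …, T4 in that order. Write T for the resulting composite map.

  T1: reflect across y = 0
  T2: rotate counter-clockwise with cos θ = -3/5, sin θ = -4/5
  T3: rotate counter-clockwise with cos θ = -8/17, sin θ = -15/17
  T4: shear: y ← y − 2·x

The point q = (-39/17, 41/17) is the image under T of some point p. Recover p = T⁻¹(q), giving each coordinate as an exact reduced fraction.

T1 = [1 0 0; 0 -1 0; 0 0 1]
T2·T1 = [-3/5 -4/5 0; -4/5 3/5 0; 0 0 1]
T3·…·T1 = [-36/85 77/85 0; 77/85 36/85 0; 0 0 1]
T4·…·T1 = [-36/85 77/85 0; 149/85 -118/85 0; 0 0 1]
det M = -1; M⁻¹ = [118/85 77/85 0; 149/85 36/85 0; 0 0 1]
M⁻¹ · (-39/17, 41/17)ᵀ = (-1, -3)ᵀ

p = (-1, -3)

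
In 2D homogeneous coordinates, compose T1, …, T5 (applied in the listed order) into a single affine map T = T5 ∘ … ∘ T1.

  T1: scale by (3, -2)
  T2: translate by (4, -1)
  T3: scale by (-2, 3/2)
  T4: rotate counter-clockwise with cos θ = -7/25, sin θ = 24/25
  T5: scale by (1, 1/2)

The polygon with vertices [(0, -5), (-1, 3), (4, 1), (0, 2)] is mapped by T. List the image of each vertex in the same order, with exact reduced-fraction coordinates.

T1 scale by (3, -2): (0, -5) → (0, 10); (-1, 3) → (-3, -6); (4, 1) → (12, -2); (0, 2) → (0, -4)
T2 translate by (4, -1): (0, 10) → (4, 9); (-3, -6) → (1, -7); (12, -2) → (16, -3); (0, -4) → (4, -5)
T3 scale by (-2, 3/2): (4, 9) → (-8, 27/2); (1, -7) → (-2, -21/2); (16, -3) → (-32, -9/2); (4, -5) → (-8, -15/2)
T4 rotate counter-clockwise with cos θ = -7/25, sin θ = 24/25: (-8, 27/2) → (-268/25, -573/50); (-2, -21/2) → (266/25, 51/50); (-32, -9/2) → (332/25, -1473/50); (-8, -15/2) → (236/25, -279/50)
T5 scale by (1, 1/2): (-268/25, -573/50) → (-268/25, -573/100); (266/25, 51/50) → (266/25, 51/100); (332/25, -1473/50) → (332/25, -1473/100); (236/25, -279/50) → (236/25, -279/100)

image vertices: (-268/25, -573/100), (266/25, 51/100), (332/25, -1473/100), (236/25, -279/100)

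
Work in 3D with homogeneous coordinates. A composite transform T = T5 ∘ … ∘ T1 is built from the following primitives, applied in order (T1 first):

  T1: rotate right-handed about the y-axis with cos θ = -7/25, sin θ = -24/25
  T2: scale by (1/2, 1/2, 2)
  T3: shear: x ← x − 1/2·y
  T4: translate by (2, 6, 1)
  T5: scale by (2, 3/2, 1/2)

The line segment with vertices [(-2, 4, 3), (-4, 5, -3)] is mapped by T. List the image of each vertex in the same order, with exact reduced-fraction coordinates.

T1 rotate right-handed about the y-axis with cos θ = -7/25, sin θ = -24/25: (-2, 4, 3) → (-58/25, 4, -69/25); (-4, 5, -3) → (4, 5, -3)
T2 scale by (1/2, 1/2, 2): (-58/25, 4, -69/25) → (-29/25, 2, -138/25); (4, 5, -3) → (2, 5/2, -6)
T3 shear: x ← x − 1/2·y: (-29/25, 2, -138/25) → (-54/25, 2, -138/25); (2, 5/2, -6) → (3/4, 5/2, -6)
T4 translate by (2, 6, 1): (-54/25, 2, -138/25) → (-4/25, 8, -113/25); (3/4, 5/2, -6) → (11/4, 17/2, -5)
T5 scale by (2, 3/2, 1/2): (-4/25, 8, -113/25) → (-8/25, 12, -113/50); (11/4, 17/2, -5) → (11/2, 51/4, -5/2)

image vertices: (-8/25, 12, -113/50), (11/2, 51/4, -5/2)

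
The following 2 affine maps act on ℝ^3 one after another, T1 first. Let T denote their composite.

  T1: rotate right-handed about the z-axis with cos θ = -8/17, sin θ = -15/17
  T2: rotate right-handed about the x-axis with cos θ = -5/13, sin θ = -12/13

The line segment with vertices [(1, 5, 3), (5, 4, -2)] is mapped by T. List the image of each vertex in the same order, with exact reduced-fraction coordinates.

image vertices: (67/17, 887/221, 405/221), (20/17, 127/221, 1454/221)

T1 rotate right-handed about the z-axis with cos θ = -8/17, sin θ = -15/17: (1, 5, 3) → (67/17, -55/17, 3); (5, 4, -2) → (20/17, -107/17, -2)
T2 rotate right-handed about the x-axis with cos θ = -5/13, sin θ = -12/13: (67/17, -55/17, 3) → (67/17, 887/221, 405/221); (20/17, -107/17, -2) → (20/17, 127/221, 1454/221)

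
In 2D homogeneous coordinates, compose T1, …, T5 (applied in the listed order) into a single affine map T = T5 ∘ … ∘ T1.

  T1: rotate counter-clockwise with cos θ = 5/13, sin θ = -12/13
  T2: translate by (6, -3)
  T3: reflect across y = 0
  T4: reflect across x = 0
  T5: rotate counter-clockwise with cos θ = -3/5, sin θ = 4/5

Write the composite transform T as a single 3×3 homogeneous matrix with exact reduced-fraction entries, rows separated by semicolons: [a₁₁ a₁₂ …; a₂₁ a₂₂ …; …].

T = [-33/65 56/65 6/5; -56/65 -33/65 -33/5; 0 0 1]

T1 = [5/13 12/13 0; -12/13 5/13 0; 0 0 1]
T2·T1 = [5/13 12/13 6; -12/13 5/13 -3; 0 0 1]
T3·…·T1 = [5/13 12/13 6; 12/13 -5/13 3; 0 0 1]
T4·…·T1 = [-5/13 -12/13 -6; 12/13 -5/13 3; 0 0 1]
T5·…·T1 = [-33/65 56/65 6/5; -56/65 -33/65 -33/5; 0 0 1]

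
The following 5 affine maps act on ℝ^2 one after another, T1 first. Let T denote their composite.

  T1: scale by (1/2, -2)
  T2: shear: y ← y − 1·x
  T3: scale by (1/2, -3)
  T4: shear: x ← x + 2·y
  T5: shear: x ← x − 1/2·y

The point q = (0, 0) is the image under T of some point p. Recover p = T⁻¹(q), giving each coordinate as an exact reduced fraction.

T1 = [1/2 0 0; 0 -2 0; 0 0 1]
T2·T1 = [1/2 0 0; -1/2 -2 0; 0 0 1]
T3·…·T1 = [1/4 0 0; 3/2 6 0; 0 0 1]
T4·…·T1 = [13/4 12 0; 3/2 6 0; 0 0 1]
T5·…·T1 = [5/2 9 0; 3/2 6 0; 0 0 1]
det M = 3/2; M⁻¹ = [4 -6 0; -1 5/3 0; 0 0 1]
M⁻¹ · (0, 0)ᵀ = (0, 0)ᵀ

p = (0, 0)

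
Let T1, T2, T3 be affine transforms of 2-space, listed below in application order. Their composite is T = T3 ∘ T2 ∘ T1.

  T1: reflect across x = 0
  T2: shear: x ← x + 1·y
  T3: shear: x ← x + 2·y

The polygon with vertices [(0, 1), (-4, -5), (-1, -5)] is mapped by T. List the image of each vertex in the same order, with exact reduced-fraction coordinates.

image vertices: (3, 1), (-11, -5), (-14, -5)

T1 reflect across x = 0: (0, 1) → (0, 1); (-4, -5) → (4, -5); (-1, -5) → (1, -5)
T2 shear: x ← x + 1·y: (0, 1) → (1, 1); (4, -5) → (-1, -5); (1, -5) → (-4, -5)
T3 shear: x ← x + 2·y: (1, 1) → (3, 1); (-1, -5) → (-11, -5); (-4, -5) → (-14, -5)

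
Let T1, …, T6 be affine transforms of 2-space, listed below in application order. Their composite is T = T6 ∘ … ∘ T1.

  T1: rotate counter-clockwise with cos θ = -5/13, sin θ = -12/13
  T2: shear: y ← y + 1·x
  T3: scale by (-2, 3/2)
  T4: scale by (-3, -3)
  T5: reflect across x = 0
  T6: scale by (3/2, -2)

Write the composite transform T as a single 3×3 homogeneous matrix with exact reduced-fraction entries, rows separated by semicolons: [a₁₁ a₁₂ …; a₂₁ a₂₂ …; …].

T = [45/13 -108/13 0; -153/13 63/13 0; 0 0 1]

T1 = [-5/13 12/13 0; -12/13 -5/13 0; 0 0 1]
T2·T1 = [-5/13 12/13 0; -17/13 7/13 0; 0 0 1]
T3·…·T1 = [10/13 -24/13 0; -51/26 21/26 0; 0 0 1]
T4·…·T1 = [-30/13 72/13 0; 153/26 -63/26 0; 0 0 1]
T5·…·T1 = [30/13 -72/13 0; 153/26 -63/26 0; 0 0 1]
T6·…·T1 = [45/13 -108/13 0; -153/13 63/13 0; 0 0 1]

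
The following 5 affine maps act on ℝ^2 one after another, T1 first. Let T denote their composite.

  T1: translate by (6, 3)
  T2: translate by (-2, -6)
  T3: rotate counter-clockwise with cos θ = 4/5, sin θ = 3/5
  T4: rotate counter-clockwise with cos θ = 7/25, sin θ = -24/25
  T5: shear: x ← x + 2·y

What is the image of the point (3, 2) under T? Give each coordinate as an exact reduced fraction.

T(p) = (-5, -5)

T1 translate by (6, 3): (3, 2) → (9, 5)
T2 translate by (-2, -6): (9, 5) → (7, -1)
T3 rotate counter-clockwise with cos θ = 4/5, sin θ = 3/5: (7, -1) → (31/5, 17/5)
T4 rotate counter-clockwise with cos θ = 7/25, sin θ = -24/25: (31/5, 17/5) → (5, -5)
T5 shear: x ← x + 2·y: (5, -5) → (-5, -5)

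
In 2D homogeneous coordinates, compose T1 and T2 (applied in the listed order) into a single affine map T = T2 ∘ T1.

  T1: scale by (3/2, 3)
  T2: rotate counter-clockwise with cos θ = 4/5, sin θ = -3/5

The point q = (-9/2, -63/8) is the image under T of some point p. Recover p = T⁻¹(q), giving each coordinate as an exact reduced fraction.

p = (3/4, -3)

T1 = [3/2 0 0; 0 3 0; 0 0 1]
T2·T1 = [6/5 9/5 0; -9/10 12/5 0; 0 0 1]
det M = 9/2; M⁻¹ = [8/15 -2/5 0; 1/5 4/15 0; 0 0 1]
M⁻¹ · (-9/2, -63/8)ᵀ = (3/4, -3)ᵀ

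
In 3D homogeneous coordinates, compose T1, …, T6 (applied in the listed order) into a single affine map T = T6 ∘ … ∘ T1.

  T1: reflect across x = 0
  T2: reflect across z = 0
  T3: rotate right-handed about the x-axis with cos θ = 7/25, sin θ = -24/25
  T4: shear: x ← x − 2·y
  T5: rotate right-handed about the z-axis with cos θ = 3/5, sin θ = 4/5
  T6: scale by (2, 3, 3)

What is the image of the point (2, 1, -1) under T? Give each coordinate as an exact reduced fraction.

T(p) = (-184/25, -213/25, -51/25)

T1 reflect across x = 0: (2, 1, -1) → (-2, 1, -1)
T2 reflect across z = 0: (-2, 1, -1) → (-2, 1, 1)
T3 rotate right-handed about the x-axis with cos θ = 7/25, sin θ = -24/25: (-2, 1, 1) → (-2, 31/25, -17/25)
T4 shear: x ← x − 2·y: (-2, 31/25, -17/25) → (-112/25, 31/25, -17/25)
T5 rotate right-handed about the z-axis with cos θ = 3/5, sin θ = 4/5: (-112/25, 31/25, -17/25) → (-92/25, -71/25, -17/25)
T6 scale by (2, 3, 3): (-92/25, -71/25, -17/25) → (-184/25, -213/25, -51/25)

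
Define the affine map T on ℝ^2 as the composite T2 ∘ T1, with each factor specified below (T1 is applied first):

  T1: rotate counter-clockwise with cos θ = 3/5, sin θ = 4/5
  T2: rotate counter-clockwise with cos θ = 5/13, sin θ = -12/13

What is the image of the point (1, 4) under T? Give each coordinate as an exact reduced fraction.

T1 rotate counter-clockwise with cos θ = 3/5, sin θ = 4/5: (1, 4) → (-13/5, 16/5)
T2 rotate counter-clockwise with cos θ = 5/13, sin θ = -12/13: (-13/5, 16/5) → (127/65, 236/65)

T(p) = (127/65, 236/65)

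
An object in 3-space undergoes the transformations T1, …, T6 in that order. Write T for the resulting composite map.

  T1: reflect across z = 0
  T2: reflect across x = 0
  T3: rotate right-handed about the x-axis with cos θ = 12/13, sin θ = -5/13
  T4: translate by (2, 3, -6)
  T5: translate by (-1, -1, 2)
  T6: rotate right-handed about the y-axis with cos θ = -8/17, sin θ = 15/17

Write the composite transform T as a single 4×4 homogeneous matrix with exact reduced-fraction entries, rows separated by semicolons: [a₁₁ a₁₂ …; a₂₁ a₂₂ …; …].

T = [8/17 -75/221 -180/221 -4; 0 12/13 -5/13 2; 15/17 40/221 96/221 1; 0 0 0 1]

T1 = [1 0 0 0; 0 1 0 0; 0 0 -1 0; 0 0 0 1]
T2·T1 = [-1 0 0 0; 0 1 0 0; 0 0 -1 0; 0 0 0 1]
T3·…·T1 = [-1 0 0 0; 0 12/13 -5/13 0; 0 -5/13 -12/13 0; 0 0 0 1]
T4·…·T1 = [-1 0 0 2; 0 12/13 -5/13 3; 0 -5/13 -12/13 -6; 0 0 0 1]
T5·…·T1 = [-1 0 0 1; 0 12/13 -5/13 2; 0 -5/13 -12/13 -4; 0 0 0 1]
T6·…·T1 = [8/17 -75/221 -180/221 -4; 0 12/13 -5/13 2; 15/17 40/221 96/221 1; 0 0 0 1]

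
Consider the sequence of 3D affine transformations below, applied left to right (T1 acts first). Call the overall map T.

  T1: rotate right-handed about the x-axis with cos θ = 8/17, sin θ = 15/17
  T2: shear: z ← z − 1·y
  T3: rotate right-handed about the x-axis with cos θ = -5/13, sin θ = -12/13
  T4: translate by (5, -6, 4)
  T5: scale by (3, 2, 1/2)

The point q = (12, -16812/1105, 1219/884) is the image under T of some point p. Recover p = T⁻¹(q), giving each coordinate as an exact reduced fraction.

T1 = [1 0 0 0; 0 8/17 -15/17 0; 0 15/17 8/17 0; 0 0 0 1]
T2·T1 = [1 0 0 0; 0 8/17 -15/17 0; 0 7/17 23/17 0; 0 0 0 1]
T3·…·T1 = [1 0 0 0; 0 44/221 27/17 0; 0 -131/221 5/17 0; 0 0 0 1]
T4·…·T1 = [1 0 0 5; 0 44/221 27/17 -6; 0 -131/221 5/17 4; 0 0 0 1]
T5·…·T1 = [3 0 0 15; 0 88/221 54/17 -12; 0 -131/442 5/34 2; 0 0 0 1]
det M = 3; M⁻¹ = [1/3 0 0 -5; 0 5/34 -54/17 138/17; 0 131/442 88/221 610/221; 0 0 0 1]
M⁻¹ · (12, -16812/1105, 1219/884)ᵀ = (-1, 3/2, -6/5)ᵀ

p = (-1, 3/2, -6/5)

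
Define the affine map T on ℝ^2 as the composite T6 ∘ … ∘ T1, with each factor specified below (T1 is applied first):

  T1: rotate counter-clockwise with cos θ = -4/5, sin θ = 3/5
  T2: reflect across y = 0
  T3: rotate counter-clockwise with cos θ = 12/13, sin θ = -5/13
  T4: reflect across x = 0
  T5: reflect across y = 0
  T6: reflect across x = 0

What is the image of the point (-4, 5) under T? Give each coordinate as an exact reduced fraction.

T1 rotate counter-clockwise with cos θ = -4/5, sin θ = 3/5: (-4, 5) → (1/5, -32/5)
T2 reflect across y = 0: (1/5, -32/5) → (1/5, 32/5)
T3 rotate counter-clockwise with cos θ = 12/13, sin θ = -5/13: (1/5, 32/5) → (172/65, 379/65)
T4 reflect across x = 0: (172/65, 379/65) → (-172/65, 379/65)
T5 reflect across y = 0: (-172/65, 379/65) → (-172/65, -379/65)
T6 reflect across x = 0: (-172/65, -379/65) → (172/65, -379/65)

T(p) = (172/65, -379/65)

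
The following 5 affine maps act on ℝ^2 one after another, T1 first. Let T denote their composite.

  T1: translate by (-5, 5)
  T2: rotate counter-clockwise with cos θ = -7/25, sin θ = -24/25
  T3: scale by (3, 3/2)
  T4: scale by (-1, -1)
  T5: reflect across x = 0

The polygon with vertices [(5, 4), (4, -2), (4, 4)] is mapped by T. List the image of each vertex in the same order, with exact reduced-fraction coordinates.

image vertices: (648/25, 189/50), (237/25, -9/50), (669/25, 117/50)

T1 translate by (-5, 5): (5, 4) → (0, 9); (4, -2) → (-1, 3); (4, 4) → (-1, 9)
T2 rotate counter-clockwise with cos θ = -7/25, sin θ = -24/25: (0, 9) → (216/25, -63/25); (-1, 3) → (79/25, 3/25); (-1, 9) → (223/25, -39/25)
T3 scale by (3, 3/2): (216/25, -63/25) → (648/25, -189/50); (79/25, 3/25) → (237/25, 9/50); (223/25, -39/25) → (669/25, -117/50)
T4 scale by (-1, -1): (648/25, -189/50) → (-648/25, 189/50); (237/25, 9/50) → (-237/25, -9/50); (669/25, -117/50) → (-669/25, 117/50)
T5 reflect across x = 0: (-648/25, 189/50) → (648/25, 189/50); (-237/25, -9/50) → (237/25, -9/50); (-669/25, 117/50) → (669/25, 117/50)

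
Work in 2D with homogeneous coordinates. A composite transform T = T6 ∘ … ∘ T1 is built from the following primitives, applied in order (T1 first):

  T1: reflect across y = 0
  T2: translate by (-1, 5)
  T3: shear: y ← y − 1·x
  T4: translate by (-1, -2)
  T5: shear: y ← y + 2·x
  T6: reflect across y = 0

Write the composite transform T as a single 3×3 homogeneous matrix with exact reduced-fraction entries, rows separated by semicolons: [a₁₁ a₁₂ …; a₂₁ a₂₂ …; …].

T = [1 0 -2; -1 1 0; 0 0 1]

T1 = [1 0 0; 0 -1 0; 0 0 1]
T2·T1 = [1 0 -1; 0 -1 5; 0 0 1]
T3·…·T1 = [1 0 -1; -1 -1 6; 0 0 1]
T4·…·T1 = [1 0 -2; -1 -1 4; 0 0 1]
T5·…·T1 = [1 0 -2; 1 -1 0; 0 0 1]
T6·…·T1 = [1 0 -2; -1 1 0; 0 0 1]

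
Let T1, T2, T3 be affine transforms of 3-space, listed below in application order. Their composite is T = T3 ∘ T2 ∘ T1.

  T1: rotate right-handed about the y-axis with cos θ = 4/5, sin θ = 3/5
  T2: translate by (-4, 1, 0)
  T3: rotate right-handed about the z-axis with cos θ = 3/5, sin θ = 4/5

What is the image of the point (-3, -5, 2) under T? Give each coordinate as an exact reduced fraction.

T1 rotate right-handed about the y-axis with cos θ = 4/5, sin θ = 3/5: (-3, -5, 2) → (-6/5, -5, 17/5)
T2 translate by (-4, 1, 0): (-6/5, -5, 17/5) → (-26/5, -4, 17/5)
T3 rotate right-handed about the z-axis with cos θ = 3/5, sin θ = 4/5: (-26/5, -4, 17/5) → (2/25, -164/25, 17/5)

T(p) = (2/25, -164/25, 17/5)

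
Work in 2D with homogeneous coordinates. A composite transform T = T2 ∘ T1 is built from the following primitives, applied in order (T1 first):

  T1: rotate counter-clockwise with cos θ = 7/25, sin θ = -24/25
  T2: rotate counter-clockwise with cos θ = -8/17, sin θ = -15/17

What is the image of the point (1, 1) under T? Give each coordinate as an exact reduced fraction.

T1 rotate counter-clockwise with cos θ = 7/25, sin θ = -24/25: (1, 1) → (31/25, -17/25)
T2 rotate counter-clockwise with cos θ = -8/17, sin θ = -15/17: (31/25, -17/25) → (-503/425, -329/425)

T(p) = (-503/425, -329/425)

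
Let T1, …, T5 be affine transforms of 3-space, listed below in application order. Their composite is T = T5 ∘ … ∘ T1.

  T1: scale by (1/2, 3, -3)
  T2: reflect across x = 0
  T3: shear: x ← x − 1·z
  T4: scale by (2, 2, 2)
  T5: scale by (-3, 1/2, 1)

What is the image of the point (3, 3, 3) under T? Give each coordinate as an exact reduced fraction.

T1 scale by (1/2, 3, -3): (3, 3, 3) → (3/2, 9, -9)
T2 reflect across x = 0: (3/2, 9, -9) → (-3/2, 9, -9)
T3 shear: x ← x − 1·z: (-3/2, 9, -9) → (15/2, 9, -9)
T4 scale by (2, 2, 2): (15/2, 9, -9) → (15, 18, -18)
T5 scale by (-3, 1/2, 1): (15, 18, -18) → (-45, 9, -18)

T(p) = (-45, 9, -18)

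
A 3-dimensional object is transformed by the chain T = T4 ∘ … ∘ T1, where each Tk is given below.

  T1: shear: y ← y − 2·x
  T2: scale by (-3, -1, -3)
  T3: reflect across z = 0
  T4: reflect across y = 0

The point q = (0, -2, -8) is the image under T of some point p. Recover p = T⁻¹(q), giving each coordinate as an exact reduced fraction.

T1 = [1 0 0 0; -2 1 0 0; 0 0 1 0; 0 0 0 1]
T2·T1 = [-3 0 0 0; 2 -1 0 0; 0 0 -3 0; 0 0 0 1]
T3·…·T1 = [-3 0 0 0; 2 -1 0 0; 0 0 3 0; 0 0 0 1]
T4·…·T1 = [-3 0 0 0; -2 1 0 0; 0 0 3 0; 0 0 0 1]
det M = -9; M⁻¹ = [-1/3 0 0 0; -2/3 1 0 0; 0 0 1/3 0; 0 0 0 1]
M⁻¹ · (0, -2, -8)ᵀ = (0, -2, -8/3)ᵀ

p = (0, -2, -8/3)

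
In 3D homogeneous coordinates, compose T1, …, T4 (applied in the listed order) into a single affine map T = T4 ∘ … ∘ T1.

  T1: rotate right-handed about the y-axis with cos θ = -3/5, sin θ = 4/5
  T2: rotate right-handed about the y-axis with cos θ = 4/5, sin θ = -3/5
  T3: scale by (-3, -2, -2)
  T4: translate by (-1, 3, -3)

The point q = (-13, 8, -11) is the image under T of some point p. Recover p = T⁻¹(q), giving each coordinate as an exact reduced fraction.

p = (-4, -5/2, 4)

T1 = [-3/5 0 4/5 0; 0 1 0 0; -4/5 0 -3/5 0; 0 0 0 1]
T2·T1 = [0 0 1 0; 0 1 0 0; -1 0 0 0; 0 0 0 1]
T3·…·T1 = [0 0 -3 0; 0 -2 0 0; 2 0 0 0; 0 0 0 1]
T4·…·T1 = [0 0 -3 -1; 0 -2 0 3; 2 0 0 -3; 0 0 0 1]
det M = -12; M⁻¹ = [0 0 1/2 3/2; 0 -1/2 0 3/2; -1/3 0 0 -1/3; 0 0 0 1]
M⁻¹ · (-13, 8, -11)ᵀ = (-4, -5/2, 4)ᵀ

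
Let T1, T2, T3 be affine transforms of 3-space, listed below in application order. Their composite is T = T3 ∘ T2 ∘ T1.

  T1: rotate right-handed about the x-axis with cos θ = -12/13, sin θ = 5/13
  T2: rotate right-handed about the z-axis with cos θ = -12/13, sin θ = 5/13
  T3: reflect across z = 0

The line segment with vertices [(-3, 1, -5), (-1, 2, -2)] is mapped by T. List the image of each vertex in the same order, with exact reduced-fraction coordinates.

T1 rotate right-handed about the x-axis with cos θ = -12/13, sin θ = 5/13: (-3, 1, -5) → (-3, 1, 5); (-1, 2, -2) → (-1, -14/13, 34/13)
T2 rotate right-handed about the z-axis with cos θ = -12/13, sin θ = 5/13: (-3, 1, 5) → (31/13, -27/13, 5); (-1, -14/13, 34/13) → (226/169, 103/169, 34/13)
T3 reflect across z = 0: (31/13, -27/13, 5) → (31/13, -27/13, -5); (226/169, 103/169, 34/13) → (226/169, 103/169, -34/13)

image vertices: (31/13, -27/13, -5), (226/169, 103/169, -34/13)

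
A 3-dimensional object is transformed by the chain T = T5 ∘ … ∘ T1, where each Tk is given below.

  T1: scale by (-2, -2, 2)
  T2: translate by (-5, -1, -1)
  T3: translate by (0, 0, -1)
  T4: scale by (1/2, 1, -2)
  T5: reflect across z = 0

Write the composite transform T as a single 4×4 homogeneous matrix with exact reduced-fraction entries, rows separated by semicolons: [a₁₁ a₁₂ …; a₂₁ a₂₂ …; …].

T1 = [-2 0 0 0; 0 -2 0 0; 0 0 2 0; 0 0 0 1]
T2·T1 = [-2 0 0 -5; 0 -2 0 -1; 0 0 2 -1; 0 0 0 1]
T3·…·T1 = [-2 0 0 -5; 0 -2 0 -1; 0 0 2 -2; 0 0 0 1]
T4·…·T1 = [-1 0 0 -5/2; 0 -2 0 -1; 0 0 -4 4; 0 0 0 1]
T5·…·T1 = [-1 0 0 -5/2; 0 -2 0 -1; 0 0 4 -4; 0 0 0 1]

T = [-1 0 0 -5/2; 0 -2 0 -1; 0 0 4 -4; 0 0 0 1]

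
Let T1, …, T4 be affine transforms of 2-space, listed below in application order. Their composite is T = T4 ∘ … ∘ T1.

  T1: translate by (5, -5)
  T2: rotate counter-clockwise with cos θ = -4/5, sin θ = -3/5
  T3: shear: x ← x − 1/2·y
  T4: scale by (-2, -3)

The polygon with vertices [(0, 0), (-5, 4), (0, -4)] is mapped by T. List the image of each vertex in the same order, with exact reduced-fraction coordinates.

image vertices: (15, -3), (2, -12/5), (23, -63/5)

T1 translate by (5, -5): (0, 0) → (5, -5); (-5, 4) → (0, -1); (0, -4) → (5, -9)
T2 rotate counter-clockwise with cos θ = -4/5, sin θ = -3/5: (5, -5) → (-7, 1); (0, -1) → (-3/5, 4/5); (5, -9) → (-47/5, 21/5)
T3 shear: x ← x − 1/2·y: (-7, 1) → (-15/2, 1); (-3/5, 4/5) → (-1, 4/5); (-47/5, 21/5) → (-23/2, 21/5)
T4 scale by (-2, -3): (-15/2, 1) → (15, -3); (-1, 4/5) → (2, -12/5); (-23/2, 21/5) → (23, -63/5)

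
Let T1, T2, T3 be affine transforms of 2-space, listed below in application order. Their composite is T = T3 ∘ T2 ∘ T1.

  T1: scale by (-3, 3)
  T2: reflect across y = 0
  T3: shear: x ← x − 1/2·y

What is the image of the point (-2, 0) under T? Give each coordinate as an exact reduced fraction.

T1 scale by (-3, 3): (-2, 0) → (6, 0)
T2 reflect across y = 0: (6, 0) → (6, 0)
T3 shear: x ← x − 1/2·y: (6, 0) → (6, 0)

T(p) = (6, 0)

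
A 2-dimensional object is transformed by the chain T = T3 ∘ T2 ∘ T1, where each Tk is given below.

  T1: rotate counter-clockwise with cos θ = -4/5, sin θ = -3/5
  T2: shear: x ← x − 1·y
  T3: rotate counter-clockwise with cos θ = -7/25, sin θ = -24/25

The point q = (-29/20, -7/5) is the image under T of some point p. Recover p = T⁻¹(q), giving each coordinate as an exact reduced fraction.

p = (0, 5/4)

T1 = [-4/5 3/5 0; -3/5 -4/5 0; 0 0 1]
T2·T1 = [-1/5 7/5 0; -3/5 -4/5 0; 0 0 1]
T3·…·T1 = [-13/25 -29/25 0; 9/25 -28/25 0; 0 0 1]
det M = 1; M⁻¹ = [-28/25 29/25 0; -9/25 -13/25 0; 0 0 1]
M⁻¹ · (-29/20, -7/5)ᵀ = (0, 5/4)ᵀ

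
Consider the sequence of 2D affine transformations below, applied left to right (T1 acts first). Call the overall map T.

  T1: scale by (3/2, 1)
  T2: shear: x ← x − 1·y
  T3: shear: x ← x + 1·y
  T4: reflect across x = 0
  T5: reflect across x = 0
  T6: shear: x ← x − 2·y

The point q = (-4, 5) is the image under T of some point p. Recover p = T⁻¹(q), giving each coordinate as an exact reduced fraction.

T1 = [3/2 0 0; 0 1 0; 0 0 1]
T2·T1 = [3/2 -1 0; 0 1 0; 0 0 1]
T3·…·T1 = [3/2 0 0; 0 1 0; 0 0 1]
T4·…·T1 = [-3/2 0 0; 0 1 0; 0 0 1]
T5·…·T1 = [3/2 0 0; 0 1 0; 0 0 1]
T6·…·T1 = [3/2 -2 0; 0 1 0; 0 0 1]
det M = 3/2; M⁻¹ = [2/3 4/3 0; 0 1 0; 0 0 1]
M⁻¹ · (-4, 5)ᵀ = (4, 5)ᵀ

p = (4, 5)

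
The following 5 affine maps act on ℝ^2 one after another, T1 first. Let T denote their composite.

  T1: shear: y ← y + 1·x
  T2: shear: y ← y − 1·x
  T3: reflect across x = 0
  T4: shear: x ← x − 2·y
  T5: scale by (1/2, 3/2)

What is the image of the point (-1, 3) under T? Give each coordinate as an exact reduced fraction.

T(p) = (-5/2, 9/2)

T1 shear: y ← y + 1·x: (-1, 3) → (-1, 2)
T2 shear: y ← y − 1·x: (-1, 2) → (-1, 3)
T3 reflect across x = 0: (-1, 3) → (1, 3)
T4 shear: x ← x − 2·y: (1, 3) → (-5, 3)
T5 scale by (1/2, 3/2): (-5, 3) → (-5/2, 9/2)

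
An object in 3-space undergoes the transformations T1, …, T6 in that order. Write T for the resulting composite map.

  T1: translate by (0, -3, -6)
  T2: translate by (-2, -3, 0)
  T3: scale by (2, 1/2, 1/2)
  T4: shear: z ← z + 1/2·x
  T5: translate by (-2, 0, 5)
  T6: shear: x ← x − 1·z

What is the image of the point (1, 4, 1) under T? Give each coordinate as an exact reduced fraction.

T1 translate by (0, -3, -6): (1, 4, 1) → (1, 1, -5)
T2 translate by (-2, -3, 0): (1, 1, -5) → (-1, -2, -5)
T3 scale by (2, 1/2, 1/2): (-1, -2, -5) → (-2, -1, -5/2)
T4 shear: z ← z + 1/2·x: (-2, -1, -5/2) → (-2, -1, -7/2)
T5 translate by (-2, 0, 5): (-2, -1, -7/2) → (-4, -1, 3/2)
T6 shear: x ← x − 1·z: (-4, -1, 3/2) → (-11/2, -1, 3/2)

T(p) = (-11/2, -1, 3/2)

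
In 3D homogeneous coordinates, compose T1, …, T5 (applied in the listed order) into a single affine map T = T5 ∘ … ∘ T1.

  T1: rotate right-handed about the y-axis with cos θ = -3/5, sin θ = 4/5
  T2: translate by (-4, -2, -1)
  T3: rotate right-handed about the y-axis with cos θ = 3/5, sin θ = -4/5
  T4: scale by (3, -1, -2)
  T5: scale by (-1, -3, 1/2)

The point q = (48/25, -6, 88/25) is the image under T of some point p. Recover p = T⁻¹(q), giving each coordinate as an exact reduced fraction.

T1 = [-3/5 0 4/5 0; 0 1 0 0; -4/5 0 -3/5 0; 0 0 0 1]
T2·T1 = [-3/5 0 4/5 -4; 0 1 0 -2; -4/5 0 -3/5 -1; 0 0 0 1]
T3·…·T1 = [7/25 0 24/25 -8/5; 0 1 0 -2; -24/25 0 7/25 -19/5; 0 0 0 1]
T4·…·T1 = [21/25 0 72/25 -24/5; 0 -1 0 2; 48/25 0 -14/25 38/5; 0 0 0 1]
T5·…·T1 = [-21/25 0 -72/25 24/5; 0 3 0 -6; 24/25 0 -7/25 19/5; 0 0 0 1]
det M = 9; M⁻¹ = [-7/75 0 24/25 -16/5; 0 1/3 0 2; -8/25 0 -7/25 13/5; 0 0 0 1]
M⁻¹ · (48/25, -6, 88/25)ᵀ = (0, 0, 1)ᵀ

p = (0, 0, 1)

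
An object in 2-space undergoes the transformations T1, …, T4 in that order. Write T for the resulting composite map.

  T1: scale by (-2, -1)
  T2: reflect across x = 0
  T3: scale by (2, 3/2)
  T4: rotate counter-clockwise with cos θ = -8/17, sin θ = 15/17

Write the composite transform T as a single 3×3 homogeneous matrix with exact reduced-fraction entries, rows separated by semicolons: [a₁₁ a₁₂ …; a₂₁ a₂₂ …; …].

T = [-32/17 45/34 0; 60/17 12/17 0; 0 0 1]

T1 = [-2 0 0; 0 -1 0; 0 0 1]
T2·T1 = [2 0 0; 0 -1 0; 0 0 1]
T3·…·T1 = [4 0 0; 0 -3/2 0; 0 0 1]
T4·…·T1 = [-32/17 45/34 0; 60/17 12/17 0; 0 0 1]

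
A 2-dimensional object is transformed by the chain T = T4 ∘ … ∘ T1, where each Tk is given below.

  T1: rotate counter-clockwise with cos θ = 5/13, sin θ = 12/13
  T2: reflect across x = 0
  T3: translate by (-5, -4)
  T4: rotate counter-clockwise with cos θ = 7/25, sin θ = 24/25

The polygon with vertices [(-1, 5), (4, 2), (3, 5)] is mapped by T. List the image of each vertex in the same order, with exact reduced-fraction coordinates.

T1 rotate counter-clockwise with cos θ = 5/13, sin θ = 12/13: (-1, 5) → (-5, 1); (4, 2) → (-4/13, 58/13); (3, 5) → (-45/13, 61/13)
T2 reflect across x = 0: (-5, 1) → (5, 1); (-4/13, 58/13) → (4/13, 58/13); (-45/13, 61/13) → (45/13, 61/13)
T3 translate by (-5, -4): (5, 1) → (0, -3); (4/13, 58/13) → (-61/13, 6/13); (45/13, 61/13) → (-20/13, 9/13)
T4 rotate counter-clockwise with cos θ = 7/25, sin θ = 24/25: (0, -3) → (72/25, -21/25); (-61/13, 6/13) → (-571/325, -1422/325); (-20/13, 9/13) → (-356/325, -417/325)

image vertices: (72/25, -21/25), (-571/325, -1422/325), (-356/325, -417/325)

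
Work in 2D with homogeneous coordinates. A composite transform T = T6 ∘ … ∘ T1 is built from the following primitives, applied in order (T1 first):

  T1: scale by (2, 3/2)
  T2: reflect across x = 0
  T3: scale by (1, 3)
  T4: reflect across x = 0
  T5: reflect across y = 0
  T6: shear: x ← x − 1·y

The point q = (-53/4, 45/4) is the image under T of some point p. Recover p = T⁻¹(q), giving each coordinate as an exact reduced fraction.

p = (-1, -5/2)

T1 = [2 0 0; 0 3/2 0; 0 0 1]
T2·T1 = [-2 0 0; 0 3/2 0; 0 0 1]
T3·…·T1 = [-2 0 0; 0 9/2 0; 0 0 1]
T4·…·T1 = [2 0 0; 0 9/2 0; 0 0 1]
T5·…·T1 = [2 0 0; 0 -9/2 0; 0 0 1]
T6·…·T1 = [2 9/2 0; 0 -9/2 0; 0 0 1]
det M = -9; M⁻¹ = [1/2 1/2 0; 0 -2/9 0; 0 0 1]
M⁻¹ · (-53/4, 45/4)ᵀ = (-1, -5/2)ᵀ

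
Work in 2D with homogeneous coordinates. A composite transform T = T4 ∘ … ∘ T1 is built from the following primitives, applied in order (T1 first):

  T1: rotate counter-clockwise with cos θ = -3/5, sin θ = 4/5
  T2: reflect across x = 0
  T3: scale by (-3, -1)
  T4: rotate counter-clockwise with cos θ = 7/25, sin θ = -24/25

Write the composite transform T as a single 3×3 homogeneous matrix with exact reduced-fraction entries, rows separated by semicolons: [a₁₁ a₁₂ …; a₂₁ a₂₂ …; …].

T = [-159/125 -12/125 0; 188/125 309/125 0; 0 0 1]

T1 = [-3/5 -4/5 0; 4/5 -3/5 0; 0 0 1]
T2·T1 = [3/5 4/5 0; 4/5 -3/5 0; 0 0 1]
T3·…·T1 = [-9/5 -12/5 0; -4/5 3/5 0; 0 0 1]
T4·…·T1 = [-159/125 -12/125 0; 188/125 309/125 0; 0 0 1]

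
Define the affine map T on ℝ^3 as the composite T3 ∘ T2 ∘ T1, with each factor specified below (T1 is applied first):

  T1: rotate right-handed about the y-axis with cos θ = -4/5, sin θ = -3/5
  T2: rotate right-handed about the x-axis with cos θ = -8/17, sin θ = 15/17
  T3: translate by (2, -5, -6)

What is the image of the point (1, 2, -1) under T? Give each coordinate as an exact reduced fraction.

T1 rotate right-handed about the y-axis with cos θ = -4/5, sin θ = -3/5: (1, 2, -1) → (-1/5, 2, 7/5)
T2 rotate right-handed about the x-axis with cos θ = -8/17, sin θ = 15/17: (-1/5, 2, 7/5) → (-1/5, -37/17, 94/85)
T3 translate by (2, -5, -6): (-1/5, -37/17, 94/85) → (9/5, -122/17, -416/85)

T(p) = (9/5, -122/17, -416/85)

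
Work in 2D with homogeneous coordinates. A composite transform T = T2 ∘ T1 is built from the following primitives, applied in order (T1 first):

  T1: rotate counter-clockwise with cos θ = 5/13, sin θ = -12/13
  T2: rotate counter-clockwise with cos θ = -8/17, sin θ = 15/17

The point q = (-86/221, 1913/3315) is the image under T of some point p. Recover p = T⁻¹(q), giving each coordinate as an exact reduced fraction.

p = (1/5, 2/3)

T1 = [5/13 12/13 0; -12/13 5/13 0; 0 0 1]
T2·T1 = [140/221 -171/221 0; 171/221 140/221 0; 0 0 1]
det M = 1; M⁻¹ = [140/221 171/221 0; -171/221 140/221 0; 0 0 1]
M⁻¹ · (-86/221, 1913/3315)ᵀ = (1/5, 2/3)ᵀ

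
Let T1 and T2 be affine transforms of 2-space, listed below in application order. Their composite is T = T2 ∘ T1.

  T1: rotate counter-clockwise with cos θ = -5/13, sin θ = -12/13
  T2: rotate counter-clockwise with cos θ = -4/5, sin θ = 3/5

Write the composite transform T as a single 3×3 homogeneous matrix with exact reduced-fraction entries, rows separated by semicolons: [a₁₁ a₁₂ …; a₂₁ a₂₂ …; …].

T1 = [-5/13 12/13 0; -12/13 -5/13 0; 0 0 1]
T2·T1 = [56/65 -33/65 0; 33/65 56/65 0; 0 0 1]

T = [56/65 -33/65 0; 33/65 56/65 0; 0 0 1]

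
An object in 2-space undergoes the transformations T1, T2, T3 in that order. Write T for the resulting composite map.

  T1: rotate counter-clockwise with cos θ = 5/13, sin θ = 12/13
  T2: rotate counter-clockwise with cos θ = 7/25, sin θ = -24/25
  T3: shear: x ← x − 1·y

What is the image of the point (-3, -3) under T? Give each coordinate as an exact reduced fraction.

T(p) = (-216/325, -861/325)

T1 rotate counter-clockwise with cos θ = 5/13, sin θ = 12/13: (-3, -3) → (21/13, -51/13)
T2 rotate counter-clockwise with cos θ = 7/25, sin θ = -24/25: (21/13, -51/13) → (-1077/325, -861/325)
T3 shear: x ← x − 1·y: (-1077/325, -861/325) → (-216/325, -861/325)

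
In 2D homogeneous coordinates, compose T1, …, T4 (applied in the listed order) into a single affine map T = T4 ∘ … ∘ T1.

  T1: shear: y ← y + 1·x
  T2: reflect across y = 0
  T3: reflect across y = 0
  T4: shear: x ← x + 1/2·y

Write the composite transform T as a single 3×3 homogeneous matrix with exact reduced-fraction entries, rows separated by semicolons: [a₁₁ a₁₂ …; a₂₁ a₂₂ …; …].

T1 = [1 0 0; 1 1 0; 0 0 1]
T2·T1 = [1 0 0; -1 -1 0; 0 0 1]
T3·…·T1 = [1 0 0; 1 1 0; 0 0 1]
T4·…·T1 = [3/2 1/2 0; 1 1 0; 0 0 1]

T = [3/2 1/2 0; 1 1 0; 0 0 1]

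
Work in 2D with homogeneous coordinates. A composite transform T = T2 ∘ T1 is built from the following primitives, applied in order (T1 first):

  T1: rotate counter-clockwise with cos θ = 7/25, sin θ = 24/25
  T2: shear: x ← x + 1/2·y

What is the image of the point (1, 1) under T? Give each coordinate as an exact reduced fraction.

T1 rotate counter-clockwise with cos θ = 7/25, sin θ = 24/25: (1, 1) → (-17/25, 31/25)
T2 shear: x ← x + 1/2·y: (-17/25, 31/25) → (-3/50, 31/25)

T(p) = (-3/50, 31/25)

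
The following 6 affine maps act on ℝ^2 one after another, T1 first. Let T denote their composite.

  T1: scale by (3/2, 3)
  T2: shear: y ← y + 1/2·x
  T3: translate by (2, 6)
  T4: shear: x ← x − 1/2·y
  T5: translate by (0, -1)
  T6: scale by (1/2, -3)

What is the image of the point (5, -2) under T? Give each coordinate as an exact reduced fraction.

T(p) = (61/16, -33/4)

T1 scale by (3/2, 3): (5, -2) → (15/2, -6)
T2 shear: y ← y + 1/2·x: (15/2, -6) → (15/2, -9/4)
T3 translate by (2, 6): (15/2, -9/4) → (19/2, 15/4)
T4 shear: x ← x − 1/2·y: (19/2, 15/4) → (61/8, 15/4)
T5 translate by (0, -1): (61/8, 15/4) → (61/8, 11/4)
T6 scale by (1/2, -3): (61/8, 11/4) → (61/16, -33/4)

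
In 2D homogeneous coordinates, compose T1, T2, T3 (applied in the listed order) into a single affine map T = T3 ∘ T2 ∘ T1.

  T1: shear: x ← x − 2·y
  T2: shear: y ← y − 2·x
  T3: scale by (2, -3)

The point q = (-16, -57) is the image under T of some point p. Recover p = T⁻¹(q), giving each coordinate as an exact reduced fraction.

p = (-2, 3)

T1 = [1 -2 0; 0 1 0; 0 0 1]
T2·T1 = [1 -2 0; -2 5 0; 0 0 1]
T3·…·T1 = [2 -4 0; 6 -15 0; 0 0 1]
det M = -6; M⁻¹ = [5/2 -2/3 0; 1 -1/3 0; 0 0 1]
M⁻¹ · (-16, -57)ᵀ = (-2, 3)ᵀ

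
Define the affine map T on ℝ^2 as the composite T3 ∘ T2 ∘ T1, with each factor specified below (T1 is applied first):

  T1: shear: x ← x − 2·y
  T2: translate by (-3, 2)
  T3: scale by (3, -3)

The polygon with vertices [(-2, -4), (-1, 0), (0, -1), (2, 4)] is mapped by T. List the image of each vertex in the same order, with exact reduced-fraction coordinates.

image vertices: (9, 6), (-12, -6), (-3, -3), (-27, -18)

T1 shear: x ← x − 2·y: (-2, -4) → (6, -4); (-1, 0) → (-1, 0); (0, -1) → (2, -1); (2, 4) → (-6, 4)
T2 translate by (-3, 2): (6, -4) → (3, -2); (-1, 0) → (-4, 2); (2, -1) → (-1, 1); (-6, 4) → (-9, 6)
T3 scale by (3, -3): (3, -2) → (9, 6); (-4, 2) → (-12, -6); (-1, 1) → (-3, -3); (-9, 6) → (-27, -18)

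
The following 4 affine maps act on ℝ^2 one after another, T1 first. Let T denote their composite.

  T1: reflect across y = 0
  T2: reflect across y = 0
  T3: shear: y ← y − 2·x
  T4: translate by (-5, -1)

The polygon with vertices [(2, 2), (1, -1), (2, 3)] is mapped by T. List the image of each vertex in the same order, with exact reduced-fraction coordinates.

image vertices: (-3, -3), (-4, -4), (-3, -2)

T1 reflect across y = 0: (2, 2) → (2, -2); (1, -1) → (1, 1); (2, 3) → (2, -3)
T2 reflect across y = 0: (2, -2) → (2, 2); (1, 1) → (1, -1); (2, -3) → (2, 3)
T3 shear: y ← y − 2·x: (2, 2) → (2, -2); (1, -1) → (1, -3); (2, 3) → (2, -1)
T4 translate by (-5, -1): (2, -2) → (-3, -3); (1, -3) → (-4, -4); (2, -1) → (-3, -2)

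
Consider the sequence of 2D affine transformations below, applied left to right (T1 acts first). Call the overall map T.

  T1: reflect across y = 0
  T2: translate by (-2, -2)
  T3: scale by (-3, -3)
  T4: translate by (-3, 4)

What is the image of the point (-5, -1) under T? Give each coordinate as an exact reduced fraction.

T(p) = (18, 7)

T1 reflect across y = 0: (-5, -1) → (-5, 1)
T2 translate by (-2, -2): (-5, 1) → (-7, -1)
T3 scale by (-3, -3): (-7, -1) → (21, 3)
T4 translate by (-3, 4): (21, 3) → (18, 7)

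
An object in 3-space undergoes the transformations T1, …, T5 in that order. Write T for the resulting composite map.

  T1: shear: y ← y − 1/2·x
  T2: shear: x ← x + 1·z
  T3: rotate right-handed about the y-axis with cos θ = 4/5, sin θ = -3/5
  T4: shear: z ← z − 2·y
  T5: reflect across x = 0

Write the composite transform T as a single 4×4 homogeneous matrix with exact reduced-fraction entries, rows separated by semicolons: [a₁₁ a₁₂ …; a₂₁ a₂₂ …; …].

T = [-4/5 0 -1/5 0; -1/2 1 0 0; 8/5 -2 7/5 0; 0 0 0 1]

T1 = [1 0 0 0; -1/2 1 0 0; 0 0 1 0; 0 0 0 1]
T2·T1 = [1 0 1 0; -1/2 1 0 0; 0 0 1 0; 0 0 0 1]
T3·…·T1 = [4/5 0 1/5 0; -1/2 1 0 0; 3/5 0 7/5 0; 0 0 0 1]
T4·…·T1 = [4/5 0 1/5 0; -1/2 1 0 0; 8/5 -2 7/5 0; 0 0 0 1]
T5·…·T1 = [-4/5 0 -1/5 0; -1/2 1 0 0; 8/5 -2 7/5 0; 0 0 0 1]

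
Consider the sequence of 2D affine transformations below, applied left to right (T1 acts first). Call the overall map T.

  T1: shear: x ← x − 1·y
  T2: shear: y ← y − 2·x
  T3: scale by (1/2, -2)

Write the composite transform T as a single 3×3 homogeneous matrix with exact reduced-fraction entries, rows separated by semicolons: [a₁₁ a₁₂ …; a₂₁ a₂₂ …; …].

T = [1/2 -1/2 0; 4 -6 0; 0 0 1]

T1 = [1 -1 0; 0 1 0; 0 0 1]
T2·T1 = [1 -1 0; -2 3 0; 0 0 1]
T3·…·T1 = [1/2 -1/2 0; 4 -6 0; 0 0 1]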